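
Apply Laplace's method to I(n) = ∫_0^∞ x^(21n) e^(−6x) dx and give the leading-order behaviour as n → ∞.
I(n) ~ (sqrt(2π·21n) / 6) · (21n/(6e))^(21n)

Write the integrand as exp(21n ln x − 6x) and set f(x) = 21n ln x − 6x. Then f'(x) = 21n/x − 6 = 0 at x* = 21n/6, and f''(x*) = −21n/x*^2 = −6^2/(21n). Laplace's method (interior maximum) gives
  I(n) ~ e^(f(x*)) · sqrt(2π / |f''(x*)|)
        = exp(21n ln(21n/6) − 21n) · sqrt(2π · 21n / 6^2)
        = (21n/6)^(21n) e^(−21n) · sqrt(2π·21n) / 6
        = (sqrt(2π·21n) / 6) · (21n/(6e))^(21n).
This matches Γ(21n+1)/6^(21n+1) with Stirling applied to Γ.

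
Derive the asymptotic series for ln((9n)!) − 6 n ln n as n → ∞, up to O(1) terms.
ln((9n)!) − 6 n ln n = 3 n ln n + 9(ln 9 − 1) n + (1/2) ln(2π·9n) + O(1/n)

Stirling: ln((9n)!) = 9n ln(9n) − 9n + (1/2) ln(2π·9n) + O(1/n).
Expand 9n ln(9n) = 9n (ln n + ln 9) = 9n ln n + 9n ln 9.
Subtract 6n ln n: leading term is (9 − 6) n ln n = 3 n ln n. The next term is 9n ln 9 − 9n = 9(ln 9 − 1) n. Then the (1/2) ln(2π·9n) correction.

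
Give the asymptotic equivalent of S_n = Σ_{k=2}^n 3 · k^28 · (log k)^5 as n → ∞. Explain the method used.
S_n ~ 3 · n^29 · (log n)^5 / 29

By integral comparison, S_n = ∫_1^n 3 · x^28 · (log x)^5 dx + O(n^28 · (log n)^5). For the integral, the leading term of ∫_1^n x^28 (log x)^5 dx is n^29/29 · (log n)^5 (by repeated integration by parts; each step lowers the log-exponent and produces a relatively O(1/log n) correction). Hence S_n ~ 3 · n^29 · (log n)^5 / 29.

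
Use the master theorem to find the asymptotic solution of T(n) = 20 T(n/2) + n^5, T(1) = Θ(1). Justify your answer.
T(n) = Θ(n^5)

log_2 20 ≈ 4.322. f(n) = n^5 dominates n^(log_2 20) since 5 > 4.322, and the regularity condition a·f(n/b) = 20·(n/2)^5 = (20/32)·n^5 ≤ c·f(n) holds with c = 20/32 ≈ 0.625 < 1. So this is Case 3: T(n) = Θ(f(n)) = Θ(n^5).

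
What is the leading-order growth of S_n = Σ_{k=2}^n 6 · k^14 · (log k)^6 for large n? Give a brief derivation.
S_n ~ 2 · n^15 · (log n)^6 / 5

By integral comparison, S_n = ∫_1^n 6 · x^14 · (log x)^6 dx + O(n^14 · (log n)^6). For the integral, the leading term of ∫_1^n x^14 (log x)^6 dx is n^15/15 · (log n)^6 (by repeated integration by parts; each step lowers the log-exponent and produces a relatively O(1/log n) correction). Hence S_n ~ 2 · n^15 · (log n)^6 / 5.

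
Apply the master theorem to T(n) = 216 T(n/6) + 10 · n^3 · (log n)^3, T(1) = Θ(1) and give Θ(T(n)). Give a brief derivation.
T(n) = Θ(n^3 · (log n)^4)

Here log_6 216 = 3 and f(n) = 10 · n^3 · (log n)^3 = Θ(n^(log_6 216) · (log n)^3). This is the extended Case 2 of the master theorem (f matches the critical exponent up to log factors), giving T(n) = Θ(n^(log_6 216) · (log n)^(3+1)) = Θ(n^3 · (log n)^4).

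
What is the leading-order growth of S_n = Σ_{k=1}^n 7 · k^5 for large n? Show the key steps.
S_n ~ 7 · n^6 / 6

By integral comparison (Euler-Maclaurin), Σ_{k=1}^n 7 · k^5 = 7 · ∫_0^n x^5 dx + O(n^5) = 7 · n^6/6 + O(n^5). (Equivalently, Faulhaber's formula gives the same leading term.)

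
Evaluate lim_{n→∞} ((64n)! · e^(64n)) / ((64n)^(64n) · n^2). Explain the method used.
lim = 0

Stirling: (64n)! ~ sqrt(2π·64n) · (64n/e)^(64n). Hence
  (64n)! · e^(64n) / (64n)^(64n) ~ sqrt(2π·64n).
Dividing by n^2: sqrt(2π·64n) / n^2 = sqrt(2π·64) · n^((1−4)/2), so the expression behaves like sqrt(2π·64) · n^((1−4)/2) → 0.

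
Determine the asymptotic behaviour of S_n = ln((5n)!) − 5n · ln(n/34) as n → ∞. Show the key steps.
S_n ~ 5n · (ln 170 − 1) + O(ln n)

Stirling: ln((5n)!) = 5n ln(5n) − 5n + O(ln n).
  S_n = 5n ln(5n) − 5n − 5n ln(n/34) + O(ln n)
      = 5n ln(5n) − 5n ln n + 5n ln 34 − 5n + O(ln n)
      = 5n ln 5 + 5n ln 34 − 5n + O(ln n)
      = 5n (ln 170 − 1) + O(ln n).
Numerically ln(170) − 1 ≈ 4.1358.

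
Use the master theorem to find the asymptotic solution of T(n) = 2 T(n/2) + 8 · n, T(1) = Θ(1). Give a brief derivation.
T(n) = Θ(n log n)

log_2 2 = 1, and f(n) = 8 · n = Θ(n^(log_2 2)). This is Case 2 of the master theorem: T(n) = Θ(f(n) · log n) = Θ(n log n).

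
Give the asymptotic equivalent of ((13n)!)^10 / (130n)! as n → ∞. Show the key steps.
((13n)!)^10/(130n)! ~ ((2π·13n)^(9/2) / sqrt(10)) · 10^(−10·13n)  →  0

Write N = 13n. Stirling: N! ~ sqrt(2π N)(N/e)^N and (10N)! ~ sqrt(2π·10N)·(10N/e)^(10N).
  (N!)^10/(10N)! ~ (2π N)^(10/2) (N/e)^(10N) / [sqrt(2π·10N) (10N/e)^(10N)]
     = (2π N)^(10/2) / sqrt(2π·10N) · (N/(10N))^(10N)
     = (2π N)^((10−1)/2) / sqrt(10) · 10^(−10N).
Since 10^10 > 1, the factor 10^(−10N) decays exponentially, so the ratio → 0. Substituting N = 13n gives the stated form.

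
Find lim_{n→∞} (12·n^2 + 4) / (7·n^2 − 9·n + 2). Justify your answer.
lim = 12/7

For large n the leading n^2 terms dominate both numerator and denominator. Dividing top and bottom by n^2, every other term tends to 0, leaving 12/7.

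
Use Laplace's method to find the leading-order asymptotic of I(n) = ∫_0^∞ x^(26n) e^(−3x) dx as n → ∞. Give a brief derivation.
I(n) ~ (sqrt(2π·26n) / 3) · (26n/(3e))^(26n)

Write the integrand as exp(26n ln x − 3x) and set f(x) = 26n ln x − 3x. Then f'(x) = 26n/x − 3 = 0 at x* = 26n/3, and f''(x*) = −26n/x*^2 = −3^2/(26n). Laplace's method (interior maximum) gives
  I(n) ~ e^(f(x*)) · sqrt(2π / |f''(x*)|)
        = exp(26n ln(26n/3) − 26n) · sqrt(2π · 26n / 3^2)
        = (26n/3)^(26n) e^(−26n) · sqrt(2π·26n) / 3
        = (sqrt(2π·26n) / 3) · (26n/(3e))^(26n).
This matches Γ(26n+1)/3^(26n+1) with Stirling applied to Γ.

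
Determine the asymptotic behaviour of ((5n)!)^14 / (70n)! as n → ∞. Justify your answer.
((5n)!)^14/(70n)! ~ ((2π·5n)^(13/2) / sqrt(14)) · 14^(−14·5n)  →  0

Write N = 5n. Stirling: N! ~ sqrt(2π N)(N/e)^N and (14N)! ~ sqrt(2π·14N)·(14N/e)^(14N).
  (N!)^14/(14N)! ~ (2π N)^(14/2) (N/e)^(14N) / [sqrt(2π·14N) (14N/e)^(14N)]
     = (2π N)^(14/2) / sqrt(2π·14N) · (N/(14N))^(14N)
     = (2π N)^((14−1)/2) / sqrt(14) · 14^(−14N).
Since 14^14 > 1, the factor 14^(−14N) decays exponentially, so the ratio → 0. Substituting N = 5n gives the stated form.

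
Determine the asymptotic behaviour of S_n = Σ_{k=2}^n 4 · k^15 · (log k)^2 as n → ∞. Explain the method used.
S_n ~ n^16 · (log n)^2 / 4

By integral comparison, S_n = ∫_1^n 4 · x^15 · (log x)^2 dx + O(n^15 · (log n)^2). For the integral, the leading term of ∫_1^n x^15 (log x)^2 dx is n^16/16 · (log n)^2 (by repeated integration by parts; each step lowers the log-exponent and produces a relatively O(1/log n) correction). Hence S_n ~ n^16 · (log n)^2 / 4.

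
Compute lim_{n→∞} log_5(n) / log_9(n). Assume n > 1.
lim = ln(9) / ln(5) = log_5(9)

Change of base: log_5(n) = ln n / ln 5 and log_9(n) = ln n / ln 9. The ratio is (ln n / ln 5) · (ln 9 / ln n) = ln 9 / ln 5, a constant independent of n. So the limit is ln 9 / ln 5 = log_5(9).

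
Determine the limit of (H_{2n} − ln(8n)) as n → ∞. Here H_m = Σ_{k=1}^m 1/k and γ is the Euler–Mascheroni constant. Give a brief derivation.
lim = −ln 4 + γ

By Euler-Maclaurin, H_m = ln m + γ + O(1/m). So
  H_{2n} − ln(8n) = ln(2n) + γ − ln(8n) + O(1/n)
                       = ln(2/8) + γ + O(1/n).
Hence the limit is ln(2/8) + γ (= −ln 4).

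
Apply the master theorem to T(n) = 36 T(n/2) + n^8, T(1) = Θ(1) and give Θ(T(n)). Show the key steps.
T(n) = Θ(n^8)

log_2 36 ≈ 5.170. f(n) = n^8 dominates n^(log_2 36) since 8 > 5.170, and the regularity condition a·f(n/b) = 36·(n/2)^8 = (36/256)·n^8 ≤ c·f(n) holds with c = 36/256 ≈ 0.141 < 1. So this is Case 3: T(n) = Θ(f(n)) = Θ(n^8).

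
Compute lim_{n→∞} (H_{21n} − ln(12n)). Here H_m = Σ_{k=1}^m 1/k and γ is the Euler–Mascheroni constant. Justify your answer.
lim = ln(7/4) + γ

By Euler-Maclaurin, H_m = ln m + γ + O(1/m). So
  H_{21n} − ln(12n) = ln(21n) + γ − ln(12n) + O(1/n)
                       = ln(21/12) + γ + O(1/n).
Hence the limit is ln(21/12) + γ (= ln(7/4)).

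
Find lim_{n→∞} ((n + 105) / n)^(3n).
lim = e^315

Rewrite as (1 + 105/n)^(3n). By the standard limit (1 + x/n)^n → e^x, we have (1 + 105/n)^n → e^105, and raising to the 3rd power gives e^315.
More precisely, ln[(1 + 105/n)^(3n)] = 3n · ln(1 + 105/n) = 3n · (105/n + O(1/n^2)) = 315 + O(1/n) → 315.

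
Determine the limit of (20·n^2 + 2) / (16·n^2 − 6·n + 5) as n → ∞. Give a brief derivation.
lim = 20/16 = 5/4

For large n the leading n^2 terms dominate both numerator and denominator. Dividing top and bottom by n^2, every other term tends to 0, leaving 20/16 = 5/4.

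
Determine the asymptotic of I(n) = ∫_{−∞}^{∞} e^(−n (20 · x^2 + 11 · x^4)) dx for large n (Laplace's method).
I(n) ~ sqrt(π/(20n))

φ(x) = 20 · x^2 + 11 · x^4 has its unique global minimum at x* = 0 (since φ'(x) = 40x + 44x^3 = 0 only at x = 0 for real x with both coefficients positive, and φ → ∞ as |x| → ∞). At x* = 0, φ(0) = 0 and φ''(0) = 40. Laplace's method then gives
  I(n) ~ sqrt(2π / (n · φ''(0))) · e^(−n φ(0)) = sqrt(2π / (40n)) = sqrt(π/(20n)).
The 11 · x^4 term contributes only at subleading order (an O(1/n) relative correction).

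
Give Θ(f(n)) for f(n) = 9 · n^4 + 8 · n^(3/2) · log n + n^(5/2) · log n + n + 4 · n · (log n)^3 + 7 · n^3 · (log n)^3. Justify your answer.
f(n) ∈ Θ(n^4)

Compare the terms by growth order. For large n, n^a · (log n)^b dominates n^a' · (log n)^b' iff a > a', or (a = a' and b > b'). Ranking the 6 terms shows the dominant one is 9 · n^4. Hence f(n) ∈ Θ(n^4).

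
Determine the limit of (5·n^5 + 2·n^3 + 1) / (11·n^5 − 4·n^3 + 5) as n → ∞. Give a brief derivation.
lim = 5/11

For large n the leading n^5 terms dominate both numerator and denominator. Dividing top and bottom by n^5, every other term tends to 0, leaving 5/11.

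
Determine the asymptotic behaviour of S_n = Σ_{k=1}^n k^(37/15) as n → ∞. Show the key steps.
S_n ~ (15/52) · n^(52/15)

Integral comparison: Σ_{k=1}^n k^(37/15) = ∫_0^n x^(37/15) dx + O(n^(37/15)). The integral is n^(1 + 37/15) / (1 + 37/15) = n^((37+15)/15) / ((37+15)/15) = (15/52) · n^(52/15).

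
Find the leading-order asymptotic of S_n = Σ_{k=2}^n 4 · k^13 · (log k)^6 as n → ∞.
S_n ~ 2 · n^14 · (log n)^6 / 7

By integral comparison, S_n = ∫_1^n 4 · x^13 · (log x)^6 dx + O(n^13 · (log n)^6). For the integral, the leading term of ∫_1^n x^13 (log x)^6 dx is n^14/14 · (log n)^6 (by repeated integration by parts; each step lowers the log-exponent and produces a relatively O(1/log n) correction). Hence S_n ~ 2 · n^14 · (log n)^6 / 7.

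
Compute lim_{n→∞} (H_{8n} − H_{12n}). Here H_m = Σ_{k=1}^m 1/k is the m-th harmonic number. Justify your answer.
lim = ln(8/12) = ln(2/3)

Euler-Maclaurin gives H_m = ln m + γ + 1/(2m) + O(1/m^2). The γ and O(1/m) terms cancel in the difference:
  H_{8n} − H_{12n} = ln(8n) − ln(12n) + O(1/n) = ln(8/12) + O(1/n).
Hence the limit is ln(8/12) = ln(2/3).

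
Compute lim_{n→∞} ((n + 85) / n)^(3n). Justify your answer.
lim = e^255

Rewrite as (1 + 85/n)^(3n). By the standard limit (1 + x/n)^n → e^x, we have (1 + 85/n)^n → e^85, and raising to the 3rd power gives e^255.
More precisely, ln[(1 + 85/n)^(3n)] = 3n · ln(1 + 85/n) = 3n · (85/n + O(1/n^2)) = 255 + O(1/n) → 255.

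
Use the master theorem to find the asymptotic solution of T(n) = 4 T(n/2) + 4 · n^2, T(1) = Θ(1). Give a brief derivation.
T(n) = Θ(n^2 log n)

log_2 4 = 2, and f(n) = 4 · n^2 = Θ(n^(log_2 4)). This is Case 2 of the master theorem: T(n) = Θ(f(n) · log n) = Θ(n^2 log n).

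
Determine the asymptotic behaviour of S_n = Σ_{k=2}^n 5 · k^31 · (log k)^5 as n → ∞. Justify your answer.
S_n ~ 5 · n^32 · (log n)^5 / 32

By integral comparison, S_n = ∫_1^n 5 · x^31 · (log x)^5 dx + O(n^31 · (log n)^5). For the integral, the leading term of ∫_1^n x^31 (log x)^5 dx is n^32/32 · (log n)^5 (by repeated integration by parts; each step lowers the log-exponent and produces a relatively O(1/log n) correction). Hence S_n ~ 5 · n^32 · (log n)^5 / 32.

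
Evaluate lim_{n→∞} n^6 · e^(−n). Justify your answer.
lim = 0

Exponentials with base > 1 dominate every fixed polynomial: for any fixed c, n^c / e^n → 0 as n → ∞ (e.g. by the ratio test, or since e^n grows faster than any power of n). Hence n^6 · e^(−n) = n^6 / e^n → 0.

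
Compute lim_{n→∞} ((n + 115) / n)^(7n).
lim = e^805

Rewrite as (1 + 115/n)^(7n). By the standard limit (1 + x/n)^n → e^x, we have (1 + 115/n)^n → e^115, and raising to the 7th power gives e^805.
More precisely, ln[(1 + 115/n)^(7n)] = 7n · ln(1 + 115/n) = 7n · (115/n + O(1/n^2)) = 805 + O(1/n) → 805.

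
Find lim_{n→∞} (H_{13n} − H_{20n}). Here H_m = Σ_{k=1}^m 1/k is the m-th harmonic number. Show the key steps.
lim = ln(13/20)

Euler-Maclaurin gives H_m = ln m + γ + 1/(2m) + O(1/m^2). The γ and O(1/m) terms cancel in the difference:
  H_{13n} − H_{20n} = ln(13n) − ln(20n) + O(1/n) = ln(13/20) + O(1/n).
Hence the limit is ln(13/20).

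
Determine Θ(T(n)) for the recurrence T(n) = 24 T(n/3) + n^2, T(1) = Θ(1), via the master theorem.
T(n) = Θ(n^(log_3 24))

Master theorem: compare f(n) = n^2 to n^(log_3 24) where log_3 24 ≈ 2.893. Since 2 < log_3 24, we have f(n) = O(n^(log_3 24 − ε)) for some ε > 0 — Case 1. Hence T(n) = Θ(n^(log_3 24)).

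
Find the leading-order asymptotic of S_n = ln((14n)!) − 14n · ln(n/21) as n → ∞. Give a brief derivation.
S_n ~ 14n · (ln 294 − 1) + O(ln n)

Stirling: ln((14n)!) = 14n ln(14n) − 14n + O(ln n).
  S_n = 14n ln(14n) − 14n − 14n ln(n/21) + O(ln n)
      = 14n ln(14n) − 14n ln n + 14n ln 21 − 14n + O(ln n)
      = 14n ln 14 + 14n ln 21 − 14n + O(ln n)
      = 14n (ln 294 − 1) + O(ln n).
Numerically ln(294) − 1 ≈ 4.6836.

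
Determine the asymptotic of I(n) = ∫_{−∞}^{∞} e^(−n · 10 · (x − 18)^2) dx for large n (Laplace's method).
I(n) = sqrt(π/(10n))

Here φ(x) = 10 · (x − 18)^2 has its unique minimum at x* = 18 with φ(x*) = 0 and φ''(x*) = 20. Laplace's method gives
  I(n) ~ e^(−n φ(x*)) · sqrt(2π / (n · φ''(x*))) = sqrt(2π / (20n)) = sqrt(π/(10n)).
This is exact: substituting u = (x − 18)·sqrt(10n) gives I(n) = (1/sqrt(10n)) ∫_{−∞}^{∞} e^(−u^2) du = sqrt(π/(10n)).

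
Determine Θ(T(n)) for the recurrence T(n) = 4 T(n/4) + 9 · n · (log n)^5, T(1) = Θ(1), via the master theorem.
T(n) = Θ(n · (log n)^6)

Here log_4 4 = 1 and f(n) = 9 · n · (log n)^5 = Θ(n^(log_4 4) · (log n)^5). This is the extended Case 2 of the master theorem (f matches the critical exponent up to log factors), giving T(n) = Θ(n^(log_4 4) · (log n)^(5+1)) = Θ(n · (log n)^6).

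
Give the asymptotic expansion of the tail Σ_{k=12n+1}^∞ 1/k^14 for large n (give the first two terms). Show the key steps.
Σ_{k>12n} 1/k^14 = 1/(13 · (12n)^13) − 1/(2 · (12n)^14) + O(1/(12n)^15)

Compare to the integral: ∫_{12n}^∞ x^(−14) dx = [−x^(−13)/13]_{12n}^∞ = 1/((14−1)·(12n)^13). The Euler-Maclaurin correction adds −f(12n)/2 = −1/(2·(12n)^14). Euler-Maclaurin then gives
  Σ_{k>12n} 1/k^14 = ∫_{12n}^∞ dx/x^14 − 1/(2·(12n)^14) + O(1/(12n)^15).
(Equivalently this is ζ(14) − Σ_{k≤12n} 1/k^14.)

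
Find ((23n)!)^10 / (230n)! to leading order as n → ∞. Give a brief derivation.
((23n)!)^10/(230n)! ~ ((2π·23n)^(9/2) / sqrt(10)) · 10^(−10·23n)  →  0

Write N = 23n. Stirling: N! ~ sqrt(2π N)(N/e)^N and (10N)! ~ sqrt(2π·10N)·(10N/e)^(10N).
  (N!)^10/(10N)! ~ (2π N)^(10/2) (N/e)^(10N) / [sqrt(2π·10N) (10N/e)^(10N)]
     = (2π N)^(10/2) / sqrt(2π·10N) · (N/(10N))^(10N)
     = (2π N)^((10−1)/2) / sqrt(10) · 10^(−10N).
Since 10^10 > 1, the factor 10^(−10N) decays exponentially, so the ratio → 0. Substituting N = 23n gives the stated form.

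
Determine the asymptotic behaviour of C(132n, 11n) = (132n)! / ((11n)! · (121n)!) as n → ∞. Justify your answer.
C(132n, 11n) ~ (8916100448256/285311670611)^(11n) · sqrt(6/(11π·11n))

Write N = 11n. Apply Stirling to each factorial:
  (12N)! ~ sqrt(2π·12N) · (12N/e)^(12N),
  N! ~ sqrt(2π N) · (N/e)^N,
  (11N)! ~ sqrt(2π·11N) · (11N/e)^(11N).
The exponential factors combine to (12N)^(12N) / (N^N · (11N)^(11N)) = 12^(12N)/11^(11N) = (12^12/11^11)^N = (8916100448256/285311670611)^N.
The square-root prefactors combine to sqrt(2π·12N) / (sqrt(2π N)·sqrt(2π·11N)) = sqrt(12 / (2π·11·N)) = sqrt(6/(11π·11n)).
Substituting N = 11n: C(132n, 11n) ~ (8916100448256/285311670611)^(11n) · sqrt(6/(11π·11n)).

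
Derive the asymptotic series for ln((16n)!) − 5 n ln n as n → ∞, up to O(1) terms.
ln((16n)!) − 5 n ln n = 11 n ln n + 16(ln 16 − 1) n + (1/2) ln(2π·16n) + O(1/n)

Stirling: ln((16n)!) = 16n ln(16n) − 16n + (1/2) ln(2π·16n) + O(1/n).
Expand 16n ln(16n) = 16n (ln n + ln 16) = 16n ln n + 16n ln 16.
Subtract 5n ln n: leading term is (16 − 5) n ln n = 11 n ln n. The next term is 16n ln 16 − 16n = 16(ln 16 − 1) n. Then the (1/2) ln(2π·16n) correction.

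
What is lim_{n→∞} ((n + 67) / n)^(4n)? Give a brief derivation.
lim = e^268

Rewrite as (1 + 67/n)^(4n). By the standard limit (1 + x/n)^n → e^x, we have (1 + 67/n)^n → e^67, and raising to the 4th power gives e^268.
More precisely, ln[(1 + 67/n)^(4n)] = 4n · ln(1 + 67/n) = 4n · (67/n + O(1/n^2)) = 268 + O(1/n) → 268.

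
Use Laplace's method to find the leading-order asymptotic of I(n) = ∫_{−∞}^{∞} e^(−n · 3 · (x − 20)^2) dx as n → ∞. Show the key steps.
I(n) = sqrt(π/(3n))

Here φ(x) = 3 · (x − 20)^2 has its unique minimum at x* = 20 with φ(x*) = 0 and φ''(x*) = 6. Laplace's method gives
  I(n) ~ e^(−n φ(x*)) · sqrt(2π / (n · φ''(x*))) = sqrt(2π / (6n)) = sqrt(π/(3n)).
This is exact: substituting u = (x − 20)·sqrt(3n) gives I(n) = (1/sqrt(3n)) ∫_{−∞}^{∞} e^(−u^2) du = sqrt(π/(3n)).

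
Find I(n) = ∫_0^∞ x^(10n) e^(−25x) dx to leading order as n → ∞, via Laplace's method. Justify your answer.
I(n) ~ (sqrt(2π·10n) / 25) · (10n/(25e))^(10n)

Write the integrand as exp(10n ln x − 25x) and set f(x) = 10n ln x − 25x. Then f'(x) = 10n/x − 25 = 0 at x* = 10n/25, and f''(x*) = −10n/x*^2 = −25^2/(10n). Laplace's method (interior maximum) gives
  I(n) ~ e^(f(x*)) · sqrt(2π / |f''(x*)|)
        = exp(10n ln(10n/25) − 10n) · sqrt(2π · 10n / 25^2)
        = (10n/25)^(10n) e^(−10n) · sqrt(2π·10n) / 25
        = (sqrt(2π·10n) / 25) · (10n/(25e))^(10n).
This matches Γ(10n+1)/25^(10n+1) with Stirling applied to Γ.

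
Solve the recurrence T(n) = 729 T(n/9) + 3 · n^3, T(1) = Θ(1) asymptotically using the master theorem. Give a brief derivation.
T(n) = Θ(n^3 log n)

log_9 729 = 3, and f(n) = 3 · n^3 = Θ(n^(log_9 729)). This is Case 2 of the master theorem: T(n) = Θ(f(n) · log n) = Θ(n^3 log n).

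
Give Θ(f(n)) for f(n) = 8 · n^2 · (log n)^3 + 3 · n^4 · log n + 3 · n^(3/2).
f(n) ∈ Θ(n^4 · log n)

Compare the terms by growth order. For large n, n^a · (log n)^b dominates n^a' · (log n)^b' iff a > a', or (a = a' and b > b'). Ranking the 3 terms shows the dominant one is 3 · n^4 · log n. Hence f(n) ∈ Θ(n^4 · log n).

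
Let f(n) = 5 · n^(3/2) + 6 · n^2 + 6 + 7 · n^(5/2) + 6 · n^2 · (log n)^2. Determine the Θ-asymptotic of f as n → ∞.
f(n) ∈ Θ(n^(5/2))

Compare the terms by growth order. For large n, n^a · (log n)^b dominates n^a' · (log n)^b' iff a > a', or (a = a' and b > b'). Ranking the 5 terms shows the dominant one is 7 · n^(5/2). Hence f(n) ∈ Θ(n^(5/2)).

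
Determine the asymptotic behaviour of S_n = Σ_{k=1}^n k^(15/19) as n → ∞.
S_n ~ (19/34) · n^(34/19)

Integral comparison: Σ_{k=1}^n k^(15/19) = ∫_0^n x^(15/19) dx + O(n^(15/19)). The integral is n^(1 + 15/19) / (1 + 15/19) = n^((15+19)/19) / ((15+19)/19) = (19/34) · n^(34/19).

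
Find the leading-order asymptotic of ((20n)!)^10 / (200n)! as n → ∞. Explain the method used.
((20n)!)^10/(200n)! ~ ((2π·20n)^(9/2) / sqrt(10)) · 10^(−10·20n)  →  0

Write N = 20n. Stirling: N! ~ sqrt(2π N)(N/e)^N and (10N)! ~ sqrt(2π·10N)·(10N/e)^(10N).
  (N!)^10/(10N)! ~ (2π N)^(10/2) (N/e)^(10N) / [sqrt(2π·10N) (10N/e)^(10N)]
     = (2π N)^(10/2) / sqrt(2π·10N) · (N/(10N))^(10N)
     = (2π N)^((10−1)/2) / sqrt(10) · 10^(−10N).
Since 10^10 > 1, the factor 10^(−10N) decays exponentially, so the ratio → 0. Substituting N = 20n gives the stated form.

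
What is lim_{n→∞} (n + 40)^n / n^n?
lim = e^40

Rewrite as (1 + 40/n)^(n). By the standard limit (1 + x/n)^n → e^x, we have (1 + 40/n)^n → e^40, and raising to the 1st power gives e^40.
More precisely, ln[(1 + 40/n)^(n)] = n · ln(1 + 40/n) = n · (40/n + O(1/n^2)) = 40 + O(1/n) → 40.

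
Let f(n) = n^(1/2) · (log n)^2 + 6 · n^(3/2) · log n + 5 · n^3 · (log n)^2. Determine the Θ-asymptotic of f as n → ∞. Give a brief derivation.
f(n) ∈ Θ(n^3 · (log n)^2)

Compare the terms by growth order. For large n, n^a · (log n)^b dominates n^a' · (log n)^b' iff a > a', or (a = a' and b > b'). Ranking the 3 terms shows the dominant one is 5 · n^3 · (log n)^2. Hence f(n) ∈ Θ(n^3 · (log n)^2).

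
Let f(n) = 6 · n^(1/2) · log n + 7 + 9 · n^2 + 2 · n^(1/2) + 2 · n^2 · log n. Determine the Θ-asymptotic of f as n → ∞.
f(n) ∈ Θ(n^2 · log n)

Compare the terms by growth order. For large n, n^a · (log n)^b dominates n^a' · (log n)^b' iff a > a', or (a = a' and b > b'). Ranking the 5 terms shows the dominant one is 2 · n^2 · log n. Hence f(n) ∈ Θ(n^2 · log n).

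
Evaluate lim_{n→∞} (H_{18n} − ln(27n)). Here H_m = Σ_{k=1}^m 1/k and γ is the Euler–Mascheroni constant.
lim = ln(2/3) + γ

By Euler-Maclaurin, H_m = ln m + γ + O(1/m). So
  H_{18n} − ln(27n) = ln(18n) + γ − ln(27n) + O(1/n)
                       = ln(18/27) + γ + O(1/n).
Hence the limit is ln(18/27) + γ (= ln(2/3)).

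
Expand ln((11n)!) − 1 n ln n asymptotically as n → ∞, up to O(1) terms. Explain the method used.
ln((11n)!) − 1 n ln n = 10 n ln n + 11(ln 11 − 1) n + (1/2) ln(2π·11n) + O(1/n)

Stirling: ln((11n)!) = 11n ln(11n) − 11n + (1/2) ln(2π·11n) + O(1/n).
Expand 11n ln(11n) = 11n (ln n + ln 11) = 11n ln n + 11n ln 11.
Subtract 1n ln n: leading term is (11 − 1) n ln n = 10 n ln n. The next term is 11n ln 11 − 11n = 11(ln 11 − 1) n. Then the (1/2) ln(2π·11n) correction.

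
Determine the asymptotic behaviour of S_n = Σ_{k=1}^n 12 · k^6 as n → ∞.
S_n ~ 12 · n^7 / 7

By integral comparison (Euler-Maclaurin), Σ_{k=1}^n 12 · k^6 = 12 · ∫_0^n x^6 dx + O(n^6) = 12 · n^7/7 + O(n^6). (Equivalently, Faulhaber's formula gives the same leading term.)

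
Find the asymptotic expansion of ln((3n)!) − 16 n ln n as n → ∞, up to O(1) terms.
ln((3n)!) − 16 n ln n = −13 n ln n + 3(ln 3 − 1) n + (1/2) ln(2π·3n) + O(1/n)

Stirling: ln((3n)!) = 3n ln(3n) − 3n + (1/2) ln(2π·3n) + O(1/n).
Expand 3n ln(3n) = 3n (ln n + ln 3) = 3n ln n + 3n ln 3.
Subtract 16n ln n: leading term is (3 − 16) n ln n = −13 n ln n. The next term is 3n ln 3 − 3n = 3(ln 3 − 1) n. Then the (1/2) ln(2π·3n) correction.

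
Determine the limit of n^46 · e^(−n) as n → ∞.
lim = 0

Exponentials with base > 1 dominate every fixed polynomial: for any fixed c, n^c / e^n → 0 as n → ∞ (e.g. by the ratio test, or since e^n grows faster than any power of n). Hence n^46 · e^(−n) = n^46 / e^n → 0.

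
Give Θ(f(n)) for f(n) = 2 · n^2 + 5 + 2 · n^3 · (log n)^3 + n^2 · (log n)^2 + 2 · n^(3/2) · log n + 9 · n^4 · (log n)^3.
f(n) ∈ Θ(n^4 · (log n)^3)

Compare the terms by growth order. For large n, n^a · (log n)^b dominates n^a' · (log n)^b' iff a > a', or (a = a' and b > b'). Ranking the 6 terms shows the dominant one is 9 · n^4 · (log n)^3. Hence f(n) ∈ Θ(n^4 · (log n)^3).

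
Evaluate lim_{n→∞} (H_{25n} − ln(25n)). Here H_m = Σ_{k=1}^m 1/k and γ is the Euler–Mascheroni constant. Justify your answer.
lim = γ

By Euler-Maclaurin, H_m = ln m + γ + O(1/m). So
  H_{25n} − ln(25n) = ln(25n) + γ − ln(25n) + O(1/n)
                       = ln(25/25) + γ + O(1/n).
Hence the limit is γ (since ln 1 = 0).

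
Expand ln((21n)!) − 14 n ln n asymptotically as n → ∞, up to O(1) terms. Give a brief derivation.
ln((21n)!) − 14 n ln n = 7 n ln n + 21(ln 21 − 1) n + (1/2) ln(2π·21n) + O(1/n)

Stirling: ln((21n)!) = 21n ln(21n) − 21n + (1/2) ln(2π·21n) + O(1/n).
Expand 21n ln(21n) = 21n (ln n + ln 21) = 21n ln n + 21n ln 21.
Subtract 14n ln n: leading term is (21 − 14) n ln n = 7 n ln n. The next term is 21n ln 21 − 21n = 21(ln 21 − 1) n. Then the (1/2) ln(2π·21n) correction.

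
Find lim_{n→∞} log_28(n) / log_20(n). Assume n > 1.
lim = ln(20) / ln(28) = log_28(20)

Change of base: log_28(n) = ln n / ln 28 and log_20(n) = ln n / ln 20. The ratio is (ln n / ln 28) · (ln 20 / ln n) = ln 20 / ln 28, a constant independent of n. So the limit is ln 20 / ln 28 = log_28(20).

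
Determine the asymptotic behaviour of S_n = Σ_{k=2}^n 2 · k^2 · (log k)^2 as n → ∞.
S_n ~ 2 · n^3 · (log n)^2 / 3

By integral comparison, S_n = ∫_1^n 2 · x^2 · (log x)^2 dx + O(n^2 · (log n)^2). For the integral, the leading term of ∫_1^n x^2 (log x)^2 dx is n^3/3 · (log n)^2 (by repeated integration by parts; each step lowers the log-exponent and produces a relatively O(1/log n) correction). Hence S_n ~ 2 · n^3 · (log n)^2 / 3.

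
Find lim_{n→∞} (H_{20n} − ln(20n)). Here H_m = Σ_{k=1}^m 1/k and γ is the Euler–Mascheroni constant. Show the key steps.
lim = γ

By Euler-Maclaurin, H_m = ln m + γ + O(1/m). So
  H_{20n} − ln(20n) = ln(20n) + γ − ln(20n) + O(1/n)
                       = ln(20/20) + γ + O(1/n).
Hence the limit is γ (since ln 1 = 0).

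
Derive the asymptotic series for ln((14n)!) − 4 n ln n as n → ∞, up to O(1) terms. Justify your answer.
ln((14n)!) − 4 n ln n = 10 n ln n + 14(ln 14 − 1) n + (1/2) ln(2π·14n) + O(1/n)

Stirling: ln((14n)!) = 14n ln(14n) − 14n + (1/2) ln(2π·14n) + O(1/n).
Expand 14n ln(14n) = 14n (ln n + ln 14) = 14n ln n + 14n ln 14.
Subtract 4n ln n: leading term is (14 − 4) n ln n = 10 n ln n. The next term is 14n ln 14 − 14n = 14(ln 14 − 1) n. Then the (1/2) ln(2π·14n) correction.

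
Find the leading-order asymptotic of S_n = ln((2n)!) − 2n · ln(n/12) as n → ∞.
S_n ~ 2n · (ln 24 − 1) + O(ln n)

Stirling: ln((2n)!) = 2n ln(2n) − 2n + O(ln n).
  S_n = 2n ln(2n) − 2n − 2n ln(n/12) + O(ln n)
      = 2n ln(2n) − 2n ln n + 2n ln 12 − 2n + O(ln n)
      = 2n ln 2 + 2n ln 12 − 2n + O(ln n)
      = 2n (ln 24 − 1) + O(ln n).
Numerically ln(24) − 1 ≈ 2.1781.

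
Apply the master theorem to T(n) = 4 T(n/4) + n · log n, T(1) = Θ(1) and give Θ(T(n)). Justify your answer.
T(n) = Θ(n · (log n)^2)

Here log_4 4 = 1 and f(n) = n · log n = Θ(n^(log_4 4) · (log n)^1). This is the extended Case 2 of the master theorem (f matches the critical exponent up to log factors), giving T(n) = Θ(n^(log_4 4) · (log n)^(1+1)) = Θ(n · (log n)^2).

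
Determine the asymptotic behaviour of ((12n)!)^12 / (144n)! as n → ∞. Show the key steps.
((12n)!)^12/(144n)! ~ ((2π·12n)^(11/2) / sqrt(12)) · 12^(−12·12n)  →  0

Write N = 12n. Stirling: N! ~ sqrt(2π N)(N/e)^N and (12N)! ~ sqrt(2π·12N)·(12N/e)^(12N).
  (N!)^12/(12N)! ~ (2π N)^(12/2) (N/e)^(12N) / [sqrt(2π·12N) (12N/e)^(12N)]
     = (2π N)^(12/2) / sqrt(2π·12N) · (N/(12N))^(12N)
     = (2π N)^((12−1)/2) / sqrt(12) · 12^(−12N).
Since 12^12 > 1, the factor 12^(−12N) decays exponentially, so the ratio → 0. Substituting N = 12n gives the stated form.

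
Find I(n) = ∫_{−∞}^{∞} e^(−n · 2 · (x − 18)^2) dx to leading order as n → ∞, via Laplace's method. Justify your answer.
I(n) = sqrt(π/(2n))

Here φ(x) = 2 · (x − 18)^2 has its unique minimum at x* = 18 with φ(x*) = 0 and φ''(x*) = 4. Laplace's method gives
  I(n) ~ e^(−n φ(x*)) · sqrt(2π / (n · φ''(x*))) = sqrt(2π / (4n)) = sqrt(π/(2n)).
This is exact: substituting u = (x − 18)·sqrt(2n) gives I(n) = (1/sqrt(2n)) ∫_{−∞}^{∞} e^(−u^2) du = sqrt(π/(2n)).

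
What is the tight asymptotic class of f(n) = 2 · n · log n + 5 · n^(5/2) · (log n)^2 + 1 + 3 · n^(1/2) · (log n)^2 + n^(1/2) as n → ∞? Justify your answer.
f(n) ∈ Θ(n^(5/2) · (log n)^2)

Compare the terms by growth order. For large n, n^a · (log n)^b dominates n^a' · (log n)^b' iff a > a', or (a = a' and b > b'). Ranking the 5 terms shows the dominant one is 5 · n^(5/2) · (log n)^2. Hence f(n) ∈ Θ(n^(5/2) · (log n)^2).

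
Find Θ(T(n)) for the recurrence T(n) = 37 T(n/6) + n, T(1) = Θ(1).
T(n) = Θ(n^(log_6 37))

Master theorem: compare f(n) = n to n^(log_6 37) where log_6 37 ≈ 2.015. Since 1 < log_6 37, we have f(n) = O(n^(log_6 37 − ε)) for some ε > 0 — Case 1. Hence T(n) = Θ(n^(log_6 37)).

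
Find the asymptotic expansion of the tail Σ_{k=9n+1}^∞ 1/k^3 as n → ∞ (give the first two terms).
Σ_{k>9n} 1/k^3 = 1/(2 · (9n)^2) − 1/(2 · (9n)^3) + O(1/(9n)^4)

Compare to the integral: ∫_{9n}^∞ x^(−3) dx = [−x^(−2)/2]_{9n}^∞ = 1/((3−1)·(9n)^2). The Euler-Maclaurin correction adds −f(9n)/2 = −1/(2·(9n)^3). Euler-Maclaurin then gives
  Σ_{k>9n} 1/k^3 = ∫_{9n}^∞ dx/x^3 − 1/(2·(9n)^3) + O(1/(9n)^4).
(Equivalently this is ζ(3) − Σ_{k≤9n} 1/k^3.)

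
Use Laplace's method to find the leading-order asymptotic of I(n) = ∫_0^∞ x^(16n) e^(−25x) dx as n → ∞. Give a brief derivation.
I(n) ~ (sqrt(2π·16n) / 25) · (16n/(25e))^(16n)

Write the integrand as exp(16n ln x − 25x) and set f(x) = 16n ln x − 25x. Then f'(x) = 16n/x − 25 = 0 at x* = 16n/25, and f''(x*) = −16n/x*^2 = −25^2/(16n). Laplace's method (interior maximum) gives
  I(n) ~ e^(f(x*)) · sqrt(2π / |f''(x*)|)
        = exp(16n ln(16n/25) − 16n) · sqrt(2π · 16n / 25^2)
        = (16n/25)^(16n) e^(−16n) · sqrt(2π·16n) / 25
        = (sqrt(2π·16n) / 25) · (16n/(25e))^(16n).
This matches Γ(16n+1)/25^(16n+1) with Stirling applied to Γ.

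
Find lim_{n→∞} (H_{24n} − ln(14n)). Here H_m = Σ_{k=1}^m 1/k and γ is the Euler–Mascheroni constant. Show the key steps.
lim = ln(12/7) + γ

By Euler-Maclaurin, H_m = ln m + γ + O(1/m). So
  H_{24n} − ln(14n) = ln(24n) + γ − ln(14n) + O(1/n)
                       = ln(24/14) + γ + O(1/n).
Hence the limit is ln(24/14) + γ (= ln(12/7)).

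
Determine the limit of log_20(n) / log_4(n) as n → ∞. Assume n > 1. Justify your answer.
lim = ln(4) / ln(20) = log_20(4)

Change of base: log_20(n) = ln n / ln 20 and log_4(n) = ln n / ln 4. The ratio is (ln n / ln 20) · (ln 4 / ln n) = ln 4 / ln 20, a constant independent of n. So the limit is ln 4 / ln 20 = log_20(4).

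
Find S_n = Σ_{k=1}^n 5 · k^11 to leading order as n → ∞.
S_n ~ 5 · n^12 / 12

By integral comparison (Euler-Maclaurin), Σ_{k=1}^n 5 · k^11 = 5 · ∫_0^n x^11 dx + O(n^11) = 5 · n^12/12 + O(n^11). (Equivalently, Faulhaber's formula gives the same leading term.)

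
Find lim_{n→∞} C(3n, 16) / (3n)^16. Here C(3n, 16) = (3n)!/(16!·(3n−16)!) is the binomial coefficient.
lim = 1/16! = 1/20922789888000

With N = 3n → ∞: C(N, 16) / N^16 = [N(N−1)…(N−15)] / (16! · N^16) = (1/16!) · 1 · (1 − 1/(3n)) · … · (1 − 15/(3n)). Each factor → 1 as N → ∞, so the limit is 1/16! = 1/20922789888000.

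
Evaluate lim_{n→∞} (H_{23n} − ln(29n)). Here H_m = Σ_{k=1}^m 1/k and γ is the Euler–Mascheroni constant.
lim = ln(23/29) + γ

By Euler-Maclaurin, H_m = ln m + γ + O(1/m). So
  H_{23n} − ln(29n) = ln(23n) + γ − ln(29n) + O(1/n)
                       = ln(23/29) + γ + O(1/n).
Hence the limit is ln(23/29) + γ.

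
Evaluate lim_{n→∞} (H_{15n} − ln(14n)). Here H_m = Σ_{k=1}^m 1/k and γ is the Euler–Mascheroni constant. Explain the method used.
lim = ln(15/14) + γ

By Euler-Maclaurin, H_m = ln m + γ + O(1/m). So
  H_{15n} − ln(14n) = ln(15n) + γ − ln(14n) + O(1/n)
                       = ln(15/14) + γ + O(1/n).
Hence the limit is ln(15/14) + γ.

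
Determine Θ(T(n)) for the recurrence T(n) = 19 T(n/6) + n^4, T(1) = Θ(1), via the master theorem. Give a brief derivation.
T(n) = Θ(n^4)

log_6 19 ≈ 1.643. f(n) = n^4 dominates n^(log_6 19) since 4 > 1.643, and the regularity condition a·f(n/b) = 19·(n/6)^4 = (19/1296)·n^4 ≤ c·f(n) holds with c = 19/1296 ≈ 0.0147 < 1. So this is Case 3: T(n) = Θ(f(n)) = Θ(n^4).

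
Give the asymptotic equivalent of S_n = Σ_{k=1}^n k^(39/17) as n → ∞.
S_n ~ (17/56) · n^(56/17)

Integral comparison: Σ_{k=1}^n k^(39/17) = ∫_0^n x^(39/17) dx + O(n^(39/17)). The integral is n^(1 + 39/17) / (1 + 39/17) = n^((39+17)/17) / ((39+17)/17) = (17/56) · n^(56/17).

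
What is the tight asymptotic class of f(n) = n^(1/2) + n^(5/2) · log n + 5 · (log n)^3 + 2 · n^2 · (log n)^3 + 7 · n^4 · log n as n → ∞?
f(n) ∈ Θ(n^4 · log n)

Compare the terms by growth order. For large n, n^a · (log n)^b dominates n^a' · (log n)^b' iff a > a', or (a = a' and b > b'). Ranking the 5 terms shows the dominant one is 7 · n^4 · log n. Hence f(n) ∈ Θ(n^4 · log n).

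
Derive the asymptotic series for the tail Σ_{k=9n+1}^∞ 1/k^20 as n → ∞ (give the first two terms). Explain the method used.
Σ_{k>9n} 1/k^20 = 1/(19 · (9n)^19) − 1/(2 · (9n)^20) + O(1/(9n)^21)

Compare to the integral: ∫_{9n}^∞ x^(−20) dx = [−x^(−19)/19]_{9n}^∞ = 1/((20−1)·(9n)^19). The Euler-Maclaurin correction adds −f(9n)/2 = −1/(2·(9n)^20). Euler-Maclaurin then gives
  Σ_{k>9n} 1/k^20 = ∫_{9n}^∞ dx/x^20 − 1/(2·(9n)^20) + O(1/(9n)^21).
(Equivalently this is ζ(20) − Σ_{k≤9n} 1/k^20.)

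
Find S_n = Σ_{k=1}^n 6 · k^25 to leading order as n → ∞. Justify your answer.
S_n ~ 3 · n^26 / 13

By integral comparison (Euler-Maclaurin), Σ_{k=1}^n 6 · k^25 = 6 · ∫_0^n x^25 dx + O(n^25) = 6 · n^26/26 = 3 · n^26 / 13 + O(n^25). (Equivalently, Faulhaber's formula gives the same leading term.)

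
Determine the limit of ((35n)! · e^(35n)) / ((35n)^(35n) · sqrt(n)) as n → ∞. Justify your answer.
lim = sqrt(2π·35)

Stirling: (35n)! ~ sqrt(2π·35n) · (35n/e)^(35n). Hence
  (35n)! · e^(35n) / (35n)^(35n) ~ sqrt(2π·35n).
Dividing by sqrt(n): sqrt(2π·35n) / sqrt(n) = sqrt(2π·35) · n^((1−1)/2), so the limit is sqrt(2π·35).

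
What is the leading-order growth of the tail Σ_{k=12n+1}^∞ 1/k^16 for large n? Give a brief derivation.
Σ_{k>12n} 1/k^16 ~ 1/(15 · (12n)^15)

Compare to the integral: ∫_{12n}^∞ x^(−16) dx = [−x^(−15)/15]_{12n}^∞ = 1/((16−1)·(12n)^15). Euler-Maclaurin then gives
  Σ_{k>12n} 1/k^16 = ∫_{12n}^∞ dx/x^16 − 1/(2·(12n)^16) + O(1/(12n)^17).
(Equivalently this is ζ(16) − Σ_{k≤12n} 1/k^16.)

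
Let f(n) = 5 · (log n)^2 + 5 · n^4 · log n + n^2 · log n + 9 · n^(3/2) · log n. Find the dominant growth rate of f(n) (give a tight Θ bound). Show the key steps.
f(n) ∈ Θ(n^4 · log n)

Compare the terms by growth order. For large n, n^a · (log n)^b dominates n^a' · (log n)^b' iff a > a', or (a = a' and b > b'). Ranking the 4 terms shows the dominant one is 5 · n^4 · log n. Hence f(n) ∈ Θ(n^4 · log n).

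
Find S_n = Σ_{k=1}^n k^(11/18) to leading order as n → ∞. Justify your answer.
S_n ~ (18/29) · n^(29/18)

Integral comparison: Σ_{k=1}^n k^(11/18) = ∫_0^n x^(11/18) dx + O(n^(11/18)). The integral is n^(1 + 11/18) / (1 + 11/18) = n^((11+18)/18) / ((11+18)/18) = (18/29) · n^(29/18).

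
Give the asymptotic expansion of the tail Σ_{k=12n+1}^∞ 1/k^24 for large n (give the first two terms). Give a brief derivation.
Σ_{k>12n} 1/k^24 = 1/(23 · (12n)^23) − 1/(2 · (12n)^24) + O(1/(12n)^25)

Compare to the integral: ∫_{12n}^∞ x^(−24) dx = [−x^(−23)/23]_{12n}^∞ = 1/((24−1)·(12n)^23). The Euler-Maclaurin correction adds −f(12n)/2 = −1/(2·(12n)^24). Euler-Maclaurin then gives
  Σ_{k>12n} 1/k^24 = ∫_{12n}^∞ dx/x^24 − 1/(2·(12n)^24) + O(1/(12n)^25).
(Equivalently this is ζ(24) − Σ_{k≤12n} 1/k^24.)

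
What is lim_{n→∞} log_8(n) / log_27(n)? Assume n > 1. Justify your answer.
lim = ln(27) / ln(8) = log_8(27)

Change of base: log_8(n) = ln n / ln 8 and log_27(n) = ln n / ln 27. The ratio is (ln n / ln 8) · (ln 27 / ln n) = ln 27 / ln 8, a constant independent of n. So the limit is ln 27 / ln 8 = log_8(27).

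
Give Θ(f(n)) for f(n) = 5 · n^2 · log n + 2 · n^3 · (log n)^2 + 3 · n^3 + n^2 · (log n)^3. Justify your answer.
f(n) ∈ Θ(n^3 · (log n)^2)

Compare the terms by growth order. For large n, n^a · (log n)^b dominates n^a' · (log n)^b' iff a > a', or (a = a' and b > b'). Ranking the 4 terms shows the dominant one is 2 · n^3 · (log n)^2. Hence f(n) ∈ Θ(n^3 · (log n)^2).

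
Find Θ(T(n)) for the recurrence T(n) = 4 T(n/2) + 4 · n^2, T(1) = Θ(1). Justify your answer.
T(n) = Θ(n^2 log n)

log_2 4 = 2, and f(n) = 4 · n^2 = Θ(n^(log_2 4)). This is Case 2 of the master theorem: T(n) = Θ(f(n) · log n) = Θ(n^2 log n).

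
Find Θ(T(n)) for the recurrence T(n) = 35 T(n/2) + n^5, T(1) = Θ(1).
T(n) = Θ(n^(log_2 35))

Master theorem: compare f(n) = n^5 to n^(log_2 35) where log_2 35 ≈ 5.129. Since 5 < log_2 35, we have f(n) = O(n^(log_2 35 − ε)) for some ε > 0 — Case 1. Hence T(n) = Θ(n^(log_2 35)).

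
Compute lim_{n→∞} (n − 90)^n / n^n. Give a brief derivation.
lim = e^(−90)

Rewrite as (1 − 90/n)^(n). By the standard limit (1 + x/n)^n → e^x, we have (1 − 90/n)^n → e^(−90), and raising to the 1st power gives e^(−90).
More precisely, ln[(1 − 90/n)^(n)] = n · ln(1 − 90/n) = n · (-90/n + O(1/n^2)) = -90 + O(1/n) → -90.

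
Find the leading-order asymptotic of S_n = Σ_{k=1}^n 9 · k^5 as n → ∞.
S_n ~ 3 · n^6 / 2

By integral comparison (Euler-Maclaurin), Σ_{k=1}^n 9 · k^5 = 9 · ∫_0^n x^5 dx + O(n^5) = 9 · n^6/6 = 3 · n^6 / 2 + O(n^5). (Equivalently, Faulhaber's formula gives the same leading term.)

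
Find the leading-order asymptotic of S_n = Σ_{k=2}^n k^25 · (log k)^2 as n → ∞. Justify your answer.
S_n ~ n^26 · (log n)^2 / 26

By integral comparison, S_n = ∫_1^n x^25 · (log x)^2 dx + O(n^25 · (log n)^2). For the integral, the leading term of ∫_1^n x^25 (log x)^2 dx is n^26/26 · (log n)^2 (by repeated integration by parts; each step lowers the log-exponent and produces a relatively O(1/log n) correction). Hence S_n ~ n^26 · (log n)^2 / 26.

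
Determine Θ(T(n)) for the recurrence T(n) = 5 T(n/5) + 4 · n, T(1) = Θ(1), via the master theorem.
T(n) = Θ(n log n)

log_5 5 = 1, and f(n) = 4 · n = Θ(n^(log_5 5)). This is Case 2 of the master theorem: T(n) = Θ(f(n) · log n) = Θ(n log n).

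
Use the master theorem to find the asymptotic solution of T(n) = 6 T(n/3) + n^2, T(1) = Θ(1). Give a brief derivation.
T(n) = Θ(n^2)

log_3 6 ≈ 1.631. f(n) = n^2 dominates n^(log_3 6) since 2 > 1.631, and the regularity condition a·f(n/b) = 6·(n/3)^2 = (6/9)·n^2 ≤ c·f(n) holds with c = 6/9 ≈ 0.667 < 1. So this is Case 3: T(n) = Θ(f(n)) = Θ(n^2).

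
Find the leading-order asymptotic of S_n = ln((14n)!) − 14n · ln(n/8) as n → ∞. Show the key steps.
S_n ~ 14n · (ln 112 − 1) + O(ln n)

Stirling: ln((14n)!) = 14n ln(14n) − 14n + O(ln n).
  S_n = 14n ln(14n) − 14n − 14n ln(n/8) + O(ln n)
      = 14n ln(14n) − 14n ln n + 14n ln 8 − 14n + O(ln n)
      = 14n ln 14 + 14n ln 8 − 14n + O(ln n)
      = 14n (ln 112 − 1) + O(ln n).
Numerically ln(112) − 1 ≈ 3.7185.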